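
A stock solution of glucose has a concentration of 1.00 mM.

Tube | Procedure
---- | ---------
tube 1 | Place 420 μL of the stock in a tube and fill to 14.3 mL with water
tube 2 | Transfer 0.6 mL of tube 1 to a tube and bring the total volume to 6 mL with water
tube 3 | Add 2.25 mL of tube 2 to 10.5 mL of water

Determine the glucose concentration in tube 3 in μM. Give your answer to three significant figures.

0.518 μM

Step 1: 420 μL brought to 14.3 mL → factor 14300/420 = 34.048
Step 2: 0.6 mL brought to 6 mL → factor 6/0.6 = 10
Step 3: 2.25 mL + 10.5 mL = 12.75 mL total → factor 12.75/2.25 = 5.6667
Overall dilution factor = 34.048 × 10 × 5.6667 = 1929.4
Final = 1.00 mM / 1929.4 = 0.0005183 mM = 0.518 μM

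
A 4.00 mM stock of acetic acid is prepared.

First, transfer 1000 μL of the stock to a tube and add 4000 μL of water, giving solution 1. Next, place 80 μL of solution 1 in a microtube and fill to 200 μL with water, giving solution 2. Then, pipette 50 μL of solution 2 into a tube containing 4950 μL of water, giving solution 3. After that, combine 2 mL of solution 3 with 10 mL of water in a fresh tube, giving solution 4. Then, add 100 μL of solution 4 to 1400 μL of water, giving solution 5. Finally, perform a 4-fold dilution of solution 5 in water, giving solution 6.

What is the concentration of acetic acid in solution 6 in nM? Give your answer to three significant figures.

8.89 nM

Step 1: 1000 μL + 4000 μL = 5000 μL total → factor 5000/1000 = 5
Step 2: 80 μL brought to 200 μL → factor 200/80 = 2.5
Step 3: 50 μL + 4950 μL = 5000 μL total → factor 5000/50 = 100
Step 4: 2 mL + 10 mL = 12 mL total → factor 12/2 = 6
Step 5: 100 μL + 1400 μL = 1500 μL total → factor 1500/100 = 15
Step 6: 4-fold → factor 4
Overall dilution factor = 5 × 2.5 × 100 × 6 × 15 × 4 = 4.5 × 10^5
Final = 4.00 mM / 4.5 × 10^5 = 8.889 × 10^-6 mM = 8.89 nM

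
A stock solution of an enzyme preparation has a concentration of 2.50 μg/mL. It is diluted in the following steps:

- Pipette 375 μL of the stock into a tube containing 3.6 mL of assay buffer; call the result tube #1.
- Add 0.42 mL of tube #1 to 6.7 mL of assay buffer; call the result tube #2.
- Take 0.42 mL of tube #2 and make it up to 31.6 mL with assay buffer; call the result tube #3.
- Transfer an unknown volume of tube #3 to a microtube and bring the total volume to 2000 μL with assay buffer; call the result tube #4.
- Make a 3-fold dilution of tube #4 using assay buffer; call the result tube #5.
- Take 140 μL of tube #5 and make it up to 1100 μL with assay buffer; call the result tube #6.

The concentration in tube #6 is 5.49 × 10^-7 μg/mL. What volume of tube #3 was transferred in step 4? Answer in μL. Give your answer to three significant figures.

Step 1: 375 μL + 3.6 mL = 3975 μL total → factor 3975/375 = 10.6
Step 2: 0.42 mL + 6.7 mL = 7.12 mL total → factor 7.12/0.42 = 16.952
Step 3: 0.42 mL brought to 31.6 mL → factor 31.6/0.42 = 75.238
Step 4: v brought to 2000 μL → factor = 2000 μL/v
Step 5: 3-fold → factor 3
Step 6: 140 μL brought to 1100 μL → factor 1100/140 = 7.8571
Product of known-step factors = 3.1868 × 10^5
Overall factor = 2.50 μg/mL / (5.49 × 10^-7 μg/mL) = 4.5537 × 10^6
Step-4 factor = 4.5537 × 10^6 / 3.1868 × 10^5 = 14.289
v = 2000 μL / 14.289 = 140 μL

140 μL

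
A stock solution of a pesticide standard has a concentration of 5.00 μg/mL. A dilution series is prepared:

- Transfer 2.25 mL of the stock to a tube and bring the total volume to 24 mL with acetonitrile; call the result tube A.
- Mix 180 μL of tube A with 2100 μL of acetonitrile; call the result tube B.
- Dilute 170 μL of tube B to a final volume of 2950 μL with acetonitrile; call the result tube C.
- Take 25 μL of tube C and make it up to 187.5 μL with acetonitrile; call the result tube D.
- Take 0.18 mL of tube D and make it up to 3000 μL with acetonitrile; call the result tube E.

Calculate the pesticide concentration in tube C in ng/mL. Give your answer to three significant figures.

2.13 ng/mL

Step 1: 2.25 mL brought to 24 mL → factor 24/2.25 = 10.667
Step 2: 180 μL + 2100 μL = 2280 μL total → factor 2280/180 = 12.667
Step 3: 170 μL brought to 2950 μL → factor 2950/170 = 17.353
Dilution factor through tube C = 10.667 × 12.667 × 17.353 = 2344.6
[tube C] = 5.00 μg/mL / 2344.6 = 0.002133 μg/mL = 2.13 ng/mL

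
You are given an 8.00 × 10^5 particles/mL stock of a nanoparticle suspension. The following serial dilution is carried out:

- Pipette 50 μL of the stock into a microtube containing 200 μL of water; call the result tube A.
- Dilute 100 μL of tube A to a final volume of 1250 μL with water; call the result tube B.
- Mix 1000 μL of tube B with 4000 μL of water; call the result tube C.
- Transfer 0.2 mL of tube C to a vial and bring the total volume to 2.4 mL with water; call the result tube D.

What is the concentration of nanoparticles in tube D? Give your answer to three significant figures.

213 particles/mL

Step 1: 50 μL + 200 μL = 250 μL total → factor 250/50 = 5
Step 2: 100 μL brought to 1250 μL → factor 1250/100 = 12.5
Step 3: 1000 μL + 4000 μL = 5000 μL total → factor 5000/1000 = 5
Step 4: 0.2 mL brought to 2.4 mL → factor 2.4/0.2 = 12
Overall dilution factor = 5 × 12.5 × 5 × 12 = 3750
Final = 8.00 × 10^5 particles/mL / 3750 = 213 particles/mL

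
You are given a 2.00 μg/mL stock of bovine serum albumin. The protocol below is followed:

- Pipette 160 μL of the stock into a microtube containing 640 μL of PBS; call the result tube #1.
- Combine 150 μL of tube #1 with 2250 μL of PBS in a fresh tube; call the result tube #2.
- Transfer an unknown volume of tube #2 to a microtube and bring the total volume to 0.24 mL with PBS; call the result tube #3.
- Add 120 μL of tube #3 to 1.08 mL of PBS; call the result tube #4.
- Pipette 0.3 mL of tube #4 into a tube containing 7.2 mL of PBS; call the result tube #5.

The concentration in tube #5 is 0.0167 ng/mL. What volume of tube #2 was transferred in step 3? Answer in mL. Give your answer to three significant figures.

0.0401 mL

Step 1: 160 μL + 640 μL = 800 μL total → factor 800/160 = 5
Step 2: 150 μL + 2250 μL = 2400 μL total → factor 2400/150 = 16
Step 3: v brought to 0.24 mL → factor = 0.24 mL/v
Step 4: 120 μL + 1.08 mL = 1200 μL total → factor 1200/120 = 10
Step 5: 0.3 mL + 7.2 mL = 7.5 mL total → factor 7.5/0.3 = 25
Product of known-step factors = 20000
Overall factor = 2.00 μg/mL / (0.0167 ng/mL) = 1.1976 × 10^5
Step-3 factor = 1.1976 × 10^5 / 20000 = 5.988
v = 0.24 mL / 5.988 = 0.0401 mL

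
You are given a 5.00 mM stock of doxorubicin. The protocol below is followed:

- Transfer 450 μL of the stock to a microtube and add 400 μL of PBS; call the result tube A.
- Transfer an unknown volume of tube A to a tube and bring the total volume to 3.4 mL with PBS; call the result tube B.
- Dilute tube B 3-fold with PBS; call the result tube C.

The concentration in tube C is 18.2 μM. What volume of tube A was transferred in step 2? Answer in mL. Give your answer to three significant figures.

Step 1: 450 μL + 400 μL = 850 μL total → factor 850/450 = 1.8889
Step 2: v brought to 3.4 mL → factor = 3.4 mL/v
Step 3: 3-fold → factor 3
Product of known-step factors = 5.6667
Overall factor = 5.00 mM / (18.2 μM) = 274.73
Step-2 factor = 274.73 / 5.6667 = 48.481
v = 3.4 mL / 48.481 = 0.0701 mL

0.0701 mL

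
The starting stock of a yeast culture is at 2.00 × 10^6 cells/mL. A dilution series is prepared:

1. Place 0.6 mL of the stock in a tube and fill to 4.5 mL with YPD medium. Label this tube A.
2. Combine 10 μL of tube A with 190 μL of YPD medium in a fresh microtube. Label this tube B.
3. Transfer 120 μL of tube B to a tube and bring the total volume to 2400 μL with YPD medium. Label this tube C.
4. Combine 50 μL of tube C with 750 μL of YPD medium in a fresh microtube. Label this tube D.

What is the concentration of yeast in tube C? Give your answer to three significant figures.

Step 1: 0.6 mL brought to 4.5 mL → factor 4.5/0.6 = 7.5
Step 2: 10 μL + 190 μL = 200 μL total → factor 200/10 = 20
Step 3: 120 μL brought to 2400 μL → factor 2400/120 = 20
Dilution factor through tube C = 7.5 × 20 × 20 = 3000
[tube C] = 2.00 × 10^6 cells/mL / 3000 = 667 cells/mL

667 cells/mL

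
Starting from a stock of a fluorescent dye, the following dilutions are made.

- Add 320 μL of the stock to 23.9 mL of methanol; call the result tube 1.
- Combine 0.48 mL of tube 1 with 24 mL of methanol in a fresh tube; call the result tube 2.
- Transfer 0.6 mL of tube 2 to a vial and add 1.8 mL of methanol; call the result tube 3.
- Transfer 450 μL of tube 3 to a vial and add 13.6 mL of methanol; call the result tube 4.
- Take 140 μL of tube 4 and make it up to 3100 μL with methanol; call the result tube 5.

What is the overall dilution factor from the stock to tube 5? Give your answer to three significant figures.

Step 1: 320 μL + 23.9 mL = 24220 μL total → factor 24220/320 = 75.688
Step 2: 0.48 mL + 24 mL = 24.48 mL total → factor 24.48/0.48 = 51
Step 3: 0.6 mL + 1.8 mL = 2.4 mL total → factor 2.4/0.6 = 4
Step 4: 450 μL + 13.6 mL = 14050 μL total → factor 14050/450 = 31.222
Step 5: 140 μL brought to 3100 μL → factor 3100/140 = 22.143
Overall dilution factor = 75.688 × 51 × 4 × 31.222 × 22.143 = 1.0675 × 10^7

1.07 × 10^7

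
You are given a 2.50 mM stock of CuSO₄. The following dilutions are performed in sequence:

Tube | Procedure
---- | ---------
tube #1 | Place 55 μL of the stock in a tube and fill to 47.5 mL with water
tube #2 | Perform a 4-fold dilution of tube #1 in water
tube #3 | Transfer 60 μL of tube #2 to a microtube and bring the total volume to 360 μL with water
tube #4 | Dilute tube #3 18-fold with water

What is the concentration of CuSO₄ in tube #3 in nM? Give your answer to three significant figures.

Step 1: 55 μL brought to 47.5 mL → factor 47500/55 = 863.64
Step 2: 4-fold → factor 4
Step 3: 60 μL brought to 360 μL → factor 360/60 = 6
Dilution factor through tube #3 = 863.64 × 4 × 6 = 20727
[tube #3] = 2.50 mM / 20727 = 0.0001206 mM = 121 nM

121 nM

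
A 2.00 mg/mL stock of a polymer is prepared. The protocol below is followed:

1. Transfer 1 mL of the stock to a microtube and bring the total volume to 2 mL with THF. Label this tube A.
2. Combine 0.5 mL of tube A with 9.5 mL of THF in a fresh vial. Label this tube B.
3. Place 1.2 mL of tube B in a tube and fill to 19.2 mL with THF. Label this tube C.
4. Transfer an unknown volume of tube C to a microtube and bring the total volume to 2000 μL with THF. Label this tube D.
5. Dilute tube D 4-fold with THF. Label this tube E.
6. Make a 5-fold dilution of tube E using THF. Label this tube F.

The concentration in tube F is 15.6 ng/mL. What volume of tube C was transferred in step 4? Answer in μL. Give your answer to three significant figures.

200 μL

Step 1: 1 mL brought to 2 mL → factor 2/1 = 2
Step 2: 0.5 mL + 9.5 mL = 10 mL total → factor 10/0.5 = 20
Step 3: 1.2 mL brought to 19.2 mL → factor 19.2/1.2 = 16
Step 4: v brought to 2000 μL → factor = 2000 μL/v
Step 5: 4-fold → factor 4
Step 6: 5-fold → factor 5
Product of known-step factors = 12800
Overall factor = 2.00 mg/mL / (15.6 ng/mL) = 1.2821 × 10^5
Step-4 factor = 1.2821 × 10^5 / 12800 = 10.016
v = 2000 μL / 10.016 = 200 μL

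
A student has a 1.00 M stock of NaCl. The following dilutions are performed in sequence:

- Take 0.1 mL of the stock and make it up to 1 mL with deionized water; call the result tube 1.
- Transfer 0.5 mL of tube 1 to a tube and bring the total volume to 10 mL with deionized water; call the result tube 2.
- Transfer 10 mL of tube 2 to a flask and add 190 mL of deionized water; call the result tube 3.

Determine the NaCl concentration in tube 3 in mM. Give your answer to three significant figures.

0.250 mM

Step 1: 0.1 mL brought to 1 mL → factor 1/0.1 = 10
Step 2: 0.5 mL brought to 10 mL → factor 10/0.5 = 20
Step 3: 10 mL + 190 mL = 200 mL total → factor 200/10 = 20
Overall dilution factor = 10 × 20 × 20 = 4000
Final = 1.00 M / 4000 = 0.0002500 M = 0.250 mM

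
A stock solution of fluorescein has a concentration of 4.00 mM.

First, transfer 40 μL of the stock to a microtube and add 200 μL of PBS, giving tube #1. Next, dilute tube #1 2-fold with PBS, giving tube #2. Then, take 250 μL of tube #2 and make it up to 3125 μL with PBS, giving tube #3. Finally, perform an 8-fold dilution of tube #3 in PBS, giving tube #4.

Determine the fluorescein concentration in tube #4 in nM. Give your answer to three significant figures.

Step 1: 40 μL + 200 μL = 240 μL total → factor 240/40 = 6
Step 2: 2-fold → factor 2
Step 3: 250 μL brought to 3125 μL → factor 3125/250 = 12.5
Step 4: 8-fold → factor 8
Overall dilution factor = 6 × 2 × 12.5 × 8 = 1200
Final = 4.00 mM / 1200 = 0.003333 mM = 3.33 × 10^3 nM

3.33 × 10^3 nM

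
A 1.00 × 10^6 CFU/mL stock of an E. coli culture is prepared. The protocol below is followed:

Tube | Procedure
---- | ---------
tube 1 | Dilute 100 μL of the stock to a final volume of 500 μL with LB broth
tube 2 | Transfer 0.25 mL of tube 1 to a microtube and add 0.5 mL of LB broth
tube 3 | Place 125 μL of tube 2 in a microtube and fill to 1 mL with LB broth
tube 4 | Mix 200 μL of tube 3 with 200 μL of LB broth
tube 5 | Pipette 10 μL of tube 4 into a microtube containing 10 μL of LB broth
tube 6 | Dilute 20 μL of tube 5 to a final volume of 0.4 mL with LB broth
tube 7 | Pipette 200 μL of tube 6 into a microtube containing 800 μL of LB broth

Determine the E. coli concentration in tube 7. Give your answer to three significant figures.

Step 1: 100 μL brought to 500 μL → factor 500/100 = 5
Step 2: 0.25 mL + 0.5 mL = 0.75 mL total → factor 0.75/0.25 = 3
Step 3: 125 μL brought to 1 mL → factor 1000/125 = 8
Step 4: 200 μL + 200 μL = 400 μL total → factor 400/200 = 2
Step 5: 10 μL + 10 μL = 20 μL total → factor 20/10 = 2
Step 6: 20 μL brought to 0.4 mL → factor 400/20 = 20
Step 7: 200 μL + 800 μL = 1000 μL total → factor 1000/200 = 5
Overall dilution factor = 5 × 3 × 8 × 2 × 2 × 20 × 5 = 48000
Final = 1.00 × 10^6 CFU/mL / 48000 = 20.8 CFU/mL

20.8 CFU/mL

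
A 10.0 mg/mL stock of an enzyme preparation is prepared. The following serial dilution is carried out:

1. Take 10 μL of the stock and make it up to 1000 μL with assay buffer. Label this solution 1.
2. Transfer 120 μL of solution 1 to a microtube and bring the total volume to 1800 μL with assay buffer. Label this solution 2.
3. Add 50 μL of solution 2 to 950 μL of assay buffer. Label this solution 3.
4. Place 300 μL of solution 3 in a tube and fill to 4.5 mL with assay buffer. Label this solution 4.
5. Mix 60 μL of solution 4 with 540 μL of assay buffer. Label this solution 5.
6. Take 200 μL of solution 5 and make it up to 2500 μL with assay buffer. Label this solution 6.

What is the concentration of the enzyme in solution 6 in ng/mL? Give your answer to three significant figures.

0.178 ng/mL

Step 1: 10 μL brought to 1000 μL → factor 1000/10 = 100
Step 2: 120 μL brought to 1800 μL → factor 1800/120 = 15
Step 3: 50 μL + 950 μL = 1000 μL total → factor 1000/50 = 20
Step 4: 300 μL brought to 4.5 mL → factor 4500/300 = 15
Step 5: 60 μL + 540 μL = 600 μL total → factor 600/60 = 10
Step 6: 200 μL brought to 2500 μL → factor 2500/200 = 12.5
Overall dilution factor = 100 × 15 × 20 × 15 × 10 × 12.5 = 5.625 × 10^7
Final = 10.0 mg/mL / 5.625 × 10^7 = 1.778 × 10^-7 mg/mL = 0.178 ng/mL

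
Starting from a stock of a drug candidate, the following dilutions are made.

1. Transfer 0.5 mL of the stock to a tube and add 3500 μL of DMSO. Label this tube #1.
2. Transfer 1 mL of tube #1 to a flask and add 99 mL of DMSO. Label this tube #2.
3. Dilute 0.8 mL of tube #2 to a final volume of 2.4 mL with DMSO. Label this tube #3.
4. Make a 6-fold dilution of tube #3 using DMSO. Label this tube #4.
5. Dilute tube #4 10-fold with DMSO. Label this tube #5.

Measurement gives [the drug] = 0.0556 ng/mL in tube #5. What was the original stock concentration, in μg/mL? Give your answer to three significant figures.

Step 1: 0.5 mL + 3500 μL = 4 mL total → factor 4/0.5 = 8
Step 2: 1 mL + 99 mL = 100 mL total → factor 100/1 = 100
Step 3: 0.8 mL brought to 2.4 mL → factor 2.4/0.8 = 3
Step 4: 6-fold → factor 6
Step 5: 10-fold → factor 10
Overall dilution factor = 8 × 100 × 3 × 6 × 10 = 1.44 × 10^5
Stock = 0.0556 ng/mL × 1.44 × 10^5 = 8006 ng/mL = 8.01 μg/mL

8.01 μg/mL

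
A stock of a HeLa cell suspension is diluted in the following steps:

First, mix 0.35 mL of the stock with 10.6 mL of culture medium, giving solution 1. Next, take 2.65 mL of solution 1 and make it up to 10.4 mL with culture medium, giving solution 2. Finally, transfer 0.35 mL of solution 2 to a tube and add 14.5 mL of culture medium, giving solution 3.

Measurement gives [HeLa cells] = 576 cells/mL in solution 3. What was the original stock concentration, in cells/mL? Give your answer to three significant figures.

Step 1: 0.35 mL + 10.6 mL = 10.95 mL total → factor 10.95/0.35 = 31.286
Step 2: 2.65 mL brought to 10.4 mL → factor 10.4/2.65 = 3.9245
Step 3: 0.35 mL + 14.5 mL = 14.85 mL total → factor 14.85/0.35 = 42.429
Overall dilution factor = 31.286 × 3.9245 × 42.429 = 5209.5
Stock = 576 cells/mL × 5209.5 = 3.00 × 10^6 cells/mL

3.00 × 10^6 cells/mL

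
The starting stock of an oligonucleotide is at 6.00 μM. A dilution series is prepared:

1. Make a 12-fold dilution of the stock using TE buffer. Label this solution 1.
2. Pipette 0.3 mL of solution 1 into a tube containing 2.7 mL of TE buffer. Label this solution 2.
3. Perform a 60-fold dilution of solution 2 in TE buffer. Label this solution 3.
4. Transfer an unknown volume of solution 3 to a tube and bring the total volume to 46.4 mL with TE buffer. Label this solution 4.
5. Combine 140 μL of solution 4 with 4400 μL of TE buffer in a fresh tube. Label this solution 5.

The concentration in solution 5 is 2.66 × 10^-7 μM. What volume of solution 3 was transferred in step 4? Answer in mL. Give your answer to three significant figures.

0.480 mL

Step 1: 12-fold → factor 12
Step 2: 0.3 mL + 2.7 mL = 3 mL total → factor 3/0.3 = 10
Step 3: 60-fold → factor 60
Step 4: v brought to 46.4 mL → factor = 46.4 mL/v
Step 5: 140 μL + 4400 μL = 4540 μL total → factor 4540/140 = 32.429
Product of known-step factors = 2.3349 × 10^5
Overall factor = 6.00 μM / (2.66 × 10^-7 μM) = 2.2556 × 10^7
Step-4 factor = 2.2556 × 10^7 / 2.3349 × 10^5 = 96.607
v = 46.4 mL / 96.607 = 0.480 mL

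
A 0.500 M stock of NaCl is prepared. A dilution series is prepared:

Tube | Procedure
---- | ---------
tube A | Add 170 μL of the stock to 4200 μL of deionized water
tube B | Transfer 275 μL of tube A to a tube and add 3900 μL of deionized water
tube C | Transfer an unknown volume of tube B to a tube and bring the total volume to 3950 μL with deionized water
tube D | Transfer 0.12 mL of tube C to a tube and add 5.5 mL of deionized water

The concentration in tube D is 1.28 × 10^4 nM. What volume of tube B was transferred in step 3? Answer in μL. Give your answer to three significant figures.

1.85 × 10^3 μL

Step 1: 170 μL + 4200 μL = 4370 μL total → factor 4370/170 = 25.706
Step 2: 275 μL + 3900 μL = 4175 μL total → factor 4175/275 = 15.182
Step 3: v brought to 3950 μL → factor = 3950 μL/v
Step 4: 0.12 mL + 5.5 mL = 5.62 mL total → factor 5.62/0.12 = 46.833
Product of known-step factors = 18277
Overall factor = 0.500 M / (1.28 × 10^4 nM) = 39062
Step-3 factor = 39062 / 18277 = 2.1372
v = 3950 μL / 2.1372 = 1.85 × 10^3 μL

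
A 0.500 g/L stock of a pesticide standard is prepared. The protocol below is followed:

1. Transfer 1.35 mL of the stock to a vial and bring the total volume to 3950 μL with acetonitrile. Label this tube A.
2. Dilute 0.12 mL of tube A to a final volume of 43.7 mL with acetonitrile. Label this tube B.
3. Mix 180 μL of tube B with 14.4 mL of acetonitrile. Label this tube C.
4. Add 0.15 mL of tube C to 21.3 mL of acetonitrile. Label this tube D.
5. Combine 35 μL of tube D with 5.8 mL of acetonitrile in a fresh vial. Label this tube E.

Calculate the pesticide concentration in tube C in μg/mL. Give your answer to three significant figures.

Step 1: 1.35 mL brought to 3950 μL → factor 3.95/1.35 = 2.9259
Step 2: 0.12 mL brought to 43.7 mL → factor 43.7/0.12 = 364.17
Step 3: 180 μL + 14.4 mL = 14580 μL total → factor 14580/180 = 81
Dilution factor through tube C = 2.9259 × 364.17 × 81 = 86308
[tube C] = 0.500 g/L / 86308 = 5.793 × 10^-6 g/L = 0.00579 μg/mL

0.00579 μg/mL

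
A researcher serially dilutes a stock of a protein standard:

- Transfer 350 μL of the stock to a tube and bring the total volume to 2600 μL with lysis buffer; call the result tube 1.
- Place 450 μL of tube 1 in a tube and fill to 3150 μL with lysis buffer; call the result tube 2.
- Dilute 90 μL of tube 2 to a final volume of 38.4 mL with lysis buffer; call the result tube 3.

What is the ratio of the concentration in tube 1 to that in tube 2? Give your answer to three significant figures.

Step 1: 350 μL brought to 2600 μL → factor 2600/350 = 7.4286
Step 2: 450 μL brought to 3150 μL → factor 3150/450 = 7
Dilution factor to tube 1 = 7.4286; to tube 2 = 52
[tube 1]/[tube 2] = (factor to tube 2)/(factor to tube 1) = 52/7.4286 = 7.00

7.00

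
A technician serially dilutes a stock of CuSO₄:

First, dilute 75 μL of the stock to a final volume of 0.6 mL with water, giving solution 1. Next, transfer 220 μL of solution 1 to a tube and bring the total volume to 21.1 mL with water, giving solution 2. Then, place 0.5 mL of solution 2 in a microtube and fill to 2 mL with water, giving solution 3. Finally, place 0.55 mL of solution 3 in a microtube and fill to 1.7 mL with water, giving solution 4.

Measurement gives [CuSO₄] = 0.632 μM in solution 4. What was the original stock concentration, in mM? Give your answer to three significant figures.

6.00 mM

Step 1: 75 μL brought to 0.6 mL → factor 600/75 = 8
Step 2: 220 μL brought to 21.1 mL → factor 21100/220 = 95.909
Step 3: 0.5 mL brought to 2 mL → factor 2/0.5 = 4
Step 4: 0.55 mL brought to 1.7 mL → factor 1.7/0.55 = 3.0909
Overall dilution factor = 8 × 95.909 × 4 × 3.0909 = 9486.3
Stock = 0.632 μM × 9486.3 = 5995 μM = 6.00 mM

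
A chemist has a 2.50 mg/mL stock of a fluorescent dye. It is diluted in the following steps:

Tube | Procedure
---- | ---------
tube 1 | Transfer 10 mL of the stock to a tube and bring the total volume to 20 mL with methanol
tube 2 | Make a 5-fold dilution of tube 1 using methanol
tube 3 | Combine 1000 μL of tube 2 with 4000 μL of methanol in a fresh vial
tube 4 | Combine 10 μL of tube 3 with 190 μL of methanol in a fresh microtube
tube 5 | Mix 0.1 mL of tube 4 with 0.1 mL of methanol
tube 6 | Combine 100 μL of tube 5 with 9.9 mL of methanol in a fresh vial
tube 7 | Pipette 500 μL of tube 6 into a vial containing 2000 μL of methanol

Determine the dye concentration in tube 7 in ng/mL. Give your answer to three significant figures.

Step 1: 10 mL brought to 20 mL → factor 20/10 = 2
Step 2: 5-fold → factor 5
Step 3: 1000 μL + 4000 μL = 5000 μL total → factor 5000/1000 = 5
Step 4: 10 μL + 190 μL = 200 μL total → factor 200/10 = 20
Step 5: 0.1 mL + 0.1 mL = 0.2 mL total → factor 0.2/0.1 = 2
Step 6: 100 μL + 9.9 mL = 10000 μL total → factor 10000/100 = 100
Step 7: 500 μL + 2000 μL = 2500 μL total → factor 2500/500 = 5
Overall dilution factor = 2 × 5 × 5 × 20 × 2 × 100 × 5 = 1 × 10^6
Final = 2.50 mg/mL / 1 × 10^6 = 2.500 × 10^-6 mg/mL = 2.50 ng/mL

2.50 ng/mL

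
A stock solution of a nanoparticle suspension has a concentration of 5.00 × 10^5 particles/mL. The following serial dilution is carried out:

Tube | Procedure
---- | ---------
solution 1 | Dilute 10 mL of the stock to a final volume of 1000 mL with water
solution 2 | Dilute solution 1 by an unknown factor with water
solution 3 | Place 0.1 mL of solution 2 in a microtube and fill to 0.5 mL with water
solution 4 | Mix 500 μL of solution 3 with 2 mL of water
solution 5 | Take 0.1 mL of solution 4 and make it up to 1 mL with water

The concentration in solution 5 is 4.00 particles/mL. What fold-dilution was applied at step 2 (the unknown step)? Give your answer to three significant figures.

Step 1: 10 mL brought to 1000 mL → factor 1000/10 = 100
Step 2: unknown factor x
Step 3: 0.1 mL brought to 0.5 mL → factor 0.5/0.1 = 5
Step 4: 500 μL + 2 mL = 2500 μL total → factor 2500/500 = 5
Step 5: 0.1 mL brought to 1 mL → factor 1/0.1 = 10
Product of known-step factors = 25000
Overall factor = 5.00 × 10^5 particles/mL / (4.00 particles/mL) = 1.25 × 10^5
x = 1.25 × 10^5 / 25000 = 5.00

5.00-fold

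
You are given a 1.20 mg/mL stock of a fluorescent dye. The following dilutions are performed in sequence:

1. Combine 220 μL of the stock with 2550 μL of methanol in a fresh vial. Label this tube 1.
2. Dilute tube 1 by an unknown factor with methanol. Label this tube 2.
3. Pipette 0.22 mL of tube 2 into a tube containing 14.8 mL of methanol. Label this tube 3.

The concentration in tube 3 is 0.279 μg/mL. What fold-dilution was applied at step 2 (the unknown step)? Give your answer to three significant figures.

Step 1: 220 μL + 2550 μL = 2770 μL total → factor 2770/220 = 12.591
Step 2: unknown factor x
Step 3: 0.22 mL + 14.8 mL = 15.02 mL total → factor 15.02/0.22 = 68.273
Product of known-step factors = 859.62
Overall factor = 1.20 mg/mL / (0.279 μg/mL) = 4301.1
x = 4301.1 / 859.62 = 5.00

5.00-fold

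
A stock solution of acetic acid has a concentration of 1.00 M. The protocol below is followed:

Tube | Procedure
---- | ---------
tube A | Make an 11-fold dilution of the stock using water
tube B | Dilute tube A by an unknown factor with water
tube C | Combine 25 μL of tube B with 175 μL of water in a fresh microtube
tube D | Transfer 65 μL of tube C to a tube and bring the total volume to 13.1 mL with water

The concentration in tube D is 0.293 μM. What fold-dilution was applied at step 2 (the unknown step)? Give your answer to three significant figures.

Step 1: 11-fold → factor 11
Step 2: unknown factor x
Step 3: 25 μL + 175 μL = 200 μL total → factor 200/25 = 8
Step 4: 65 μL brought to 13.1 mL → factor 13100/65 = 201.54
Product of known-step factors = 17735
Overall factor = 1.00 M / (0.293 μM) = 3.413 × 10^6
x = 3.413 × 10^6 / 17735 = 192

192-fold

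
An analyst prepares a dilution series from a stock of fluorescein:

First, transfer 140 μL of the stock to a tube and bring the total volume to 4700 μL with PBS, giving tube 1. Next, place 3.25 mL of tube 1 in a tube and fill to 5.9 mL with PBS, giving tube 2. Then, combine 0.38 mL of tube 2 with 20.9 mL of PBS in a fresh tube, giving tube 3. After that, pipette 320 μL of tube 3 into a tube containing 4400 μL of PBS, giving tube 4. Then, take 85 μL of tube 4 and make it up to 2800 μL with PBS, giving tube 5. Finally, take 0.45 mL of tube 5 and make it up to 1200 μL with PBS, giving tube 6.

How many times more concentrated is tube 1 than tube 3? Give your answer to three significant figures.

102

Step 1: 140 μL brought to 4700 μL → factor 4700/140 = 33.571
Step 2: 3.25 mL brought to 5.9 mL → factor 5.9/3.25 = 1.8154
Step 3: 0.38 mL + 20.9 mL = 21.28 mL total → factor 21.28/0.38 = 56
Dilution factor to tube 1 = 33.571; to tube 3 = 3412.9
[tube 1]/[tube 3] = (factor to tube 3)/(factor to tube 1) = 3412.9/33.571 = 102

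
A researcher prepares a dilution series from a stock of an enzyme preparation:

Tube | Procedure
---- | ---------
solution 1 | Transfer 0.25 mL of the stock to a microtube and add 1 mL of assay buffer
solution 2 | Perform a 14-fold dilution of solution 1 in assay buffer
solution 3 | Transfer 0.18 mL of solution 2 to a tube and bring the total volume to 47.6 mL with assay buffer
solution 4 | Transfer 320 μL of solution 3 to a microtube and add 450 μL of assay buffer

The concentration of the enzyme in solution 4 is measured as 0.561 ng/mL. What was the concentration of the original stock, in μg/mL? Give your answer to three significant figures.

Step 1: 0.25 mL + 1 mL = 1.25 mL total → factor 1.25/0.25 = 5
Step 2: 14-fold → factor 14
Step 3: 0.18 mL brought to 47.6 mL → factor 47.6/0.18 = 264.44
Step 4: 320 μL + 450 μL = 770 μL total → factor 770/320 = 2.4062
Overall dilution factor = 5 × 14 × 264.44 × 2.4062 = 44542
Stock = 0.561 ng/mL × 44542 = 2.499 × 10^4 ng/mL = 25.0 μg/mL

25.0 μg/mL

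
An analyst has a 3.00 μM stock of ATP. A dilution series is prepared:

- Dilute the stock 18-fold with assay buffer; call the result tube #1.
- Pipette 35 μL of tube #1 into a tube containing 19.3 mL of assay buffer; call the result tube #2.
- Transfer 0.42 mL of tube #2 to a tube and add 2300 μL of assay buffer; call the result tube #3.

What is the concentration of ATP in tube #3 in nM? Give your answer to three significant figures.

Step 1: 18-fold → factor 18
Step 2: 35 μL + 19.3 mL = 19335 μL total → factor 19335/35 = 552.43
Step 3: 0.42 mL + 2300 μL = 2.72 mL total → factor 2.72/0.42 = 6.4762
Overall dilution factor = 18 × 552.43 × 6.4762 = 64397
Final = 3.00 μM / 64397 = 4.659 × 10^-5 μM = 0.0466 nM

0.0466 nM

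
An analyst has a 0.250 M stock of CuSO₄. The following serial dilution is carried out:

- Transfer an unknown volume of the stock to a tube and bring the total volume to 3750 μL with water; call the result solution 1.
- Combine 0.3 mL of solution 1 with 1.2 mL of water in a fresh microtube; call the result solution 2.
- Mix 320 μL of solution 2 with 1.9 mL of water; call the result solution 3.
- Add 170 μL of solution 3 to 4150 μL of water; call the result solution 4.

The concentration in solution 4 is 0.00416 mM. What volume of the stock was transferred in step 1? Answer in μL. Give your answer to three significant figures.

Step 1: v brought to 3750 μL → factor = 3750 μL/v
Step 2: 0.3 mL + 1.2 mL = 1.5 mL total → factor 1.5/0.3 = 5
Step 3: 320 μL + 1.9 mL = 2220 μL total → factor 2220/320 = 6.9375
Step 4: 170 μL + 4150 μL = 4320 μL total → factor 4320/170 = 25.412
Product of known-step factors = 881.47
Overall factor = 0.250 M / (0.00416 mM) = 60096
Step-1 factor = 60096 / 881.47 = 68.177
v = 3750 μL / 68.177 = 55.0 μL

55.0 μL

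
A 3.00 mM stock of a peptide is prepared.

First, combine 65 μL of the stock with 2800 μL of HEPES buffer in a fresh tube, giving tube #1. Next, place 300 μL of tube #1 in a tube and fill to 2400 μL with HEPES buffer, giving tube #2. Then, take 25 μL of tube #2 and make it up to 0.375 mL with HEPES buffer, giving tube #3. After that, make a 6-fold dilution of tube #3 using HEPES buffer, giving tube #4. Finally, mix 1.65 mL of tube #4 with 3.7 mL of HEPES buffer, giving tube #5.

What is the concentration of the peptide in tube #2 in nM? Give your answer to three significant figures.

Step 1: 65 μL + 2800 μL = 2865 μL total → factor 2865/65 = 44.077
Step 2: 300 μL brought to 2400 μL → factor 2400/300 = 8
Dilution factor through tube #2 = 44.077 × 8 = 352.62
[tube #2] = 3.00 mM / 352.62 = 0.008508 mM = 8.51 × 10^3 nM

8.51 × 10^3 nM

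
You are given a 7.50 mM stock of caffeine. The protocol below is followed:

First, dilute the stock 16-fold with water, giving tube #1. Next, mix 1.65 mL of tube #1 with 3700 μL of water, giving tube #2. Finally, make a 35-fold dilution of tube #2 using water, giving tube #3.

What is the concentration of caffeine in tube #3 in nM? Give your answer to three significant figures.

4.13 × 10^3 nM

Step 1: 16-fold → factor 16
Step 2: 1.65 mL + 3700 μL = 5.35 mL total → factor 5.35/1.65 = 3.2424
Step 3: 35-fold → factor 35
Overall dilution factor = 16 × 3.2424 × 35 = 1815.8
Final = 7.50 mM / 1815.8 = 0.004131 mM = 4.13 × 10^3 nM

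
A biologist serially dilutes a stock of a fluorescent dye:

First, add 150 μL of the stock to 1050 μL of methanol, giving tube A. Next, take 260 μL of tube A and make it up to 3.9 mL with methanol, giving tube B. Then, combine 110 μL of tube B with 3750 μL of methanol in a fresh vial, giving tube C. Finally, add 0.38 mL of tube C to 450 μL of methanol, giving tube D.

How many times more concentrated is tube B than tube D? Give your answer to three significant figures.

76.6

Step 1: 150 μL + 1050 μL = 1200 μL total → factor 1200/150 = 8
Step 2: 260 μL brought to 3.9 mL → factor 3900/260 = 15
Step 3: 110 μL + 3750 μL = 3860 μL total → factor 3860/110 = 35.091
Step 4: 0.38 mL + 450 μL = 0.83 mL total → factor 0.83/0.38 = 2.1842
Dilution factor to tube B = 120; to tube D = 9197.5
[tube B]/[tube D] = (factor to tube D)/(factor to tube B) = 9197.5/120 = 76.6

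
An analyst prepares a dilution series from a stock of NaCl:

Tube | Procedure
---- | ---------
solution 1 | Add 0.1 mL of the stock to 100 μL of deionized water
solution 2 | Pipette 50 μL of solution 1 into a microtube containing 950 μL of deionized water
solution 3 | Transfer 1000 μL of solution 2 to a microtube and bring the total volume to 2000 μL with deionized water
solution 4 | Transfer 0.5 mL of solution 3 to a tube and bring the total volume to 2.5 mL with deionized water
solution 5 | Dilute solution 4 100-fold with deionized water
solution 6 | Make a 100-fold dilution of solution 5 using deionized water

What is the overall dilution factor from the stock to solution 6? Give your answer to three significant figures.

Step 1: 0.1 mL + 100 μL = 0.2 mL total → factor 0.2/0.1 = 2
Step 2: 50 μL + 950 μL = 1000 μL total → factor 1000/50 = 20
Step 3: 1000 μL brought to 2000 μL → factor 2000/1000 = 2
Step 4: 0.5 mL brought to 2.5 mL → factor 2.5/0.5 = 5
Step 5: 100-fold → factor 100
Step 6: 100-fold → factor 100
Overall dilution factor = 2 × 20 × 2 × 5 × 100 × 100 = 4 × 10^6

4.00 × 10^6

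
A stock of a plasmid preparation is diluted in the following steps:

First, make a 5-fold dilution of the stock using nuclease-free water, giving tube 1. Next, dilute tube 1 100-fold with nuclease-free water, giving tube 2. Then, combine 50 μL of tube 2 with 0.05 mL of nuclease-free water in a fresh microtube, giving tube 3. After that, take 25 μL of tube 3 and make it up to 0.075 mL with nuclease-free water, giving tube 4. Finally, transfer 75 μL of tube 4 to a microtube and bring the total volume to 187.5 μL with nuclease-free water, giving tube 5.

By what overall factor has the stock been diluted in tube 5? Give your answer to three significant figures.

7.50 × 10^3

Step 1: 5-fold → factor 5
Step 2: 100-fold → factor 100
Step 3: 50 μL + 0.05 mL = 100 μL total → factor 100/50 = 2
Step 4: 25 μL brought to 0.075 mL → factor 75/25 = 3
Step 5: 75 μL brought to 187.5 μL → factor 187.5/75 = 2.5
Overall dilution factor = 5 × 100 × 2 × 3 × 2.5 = 7500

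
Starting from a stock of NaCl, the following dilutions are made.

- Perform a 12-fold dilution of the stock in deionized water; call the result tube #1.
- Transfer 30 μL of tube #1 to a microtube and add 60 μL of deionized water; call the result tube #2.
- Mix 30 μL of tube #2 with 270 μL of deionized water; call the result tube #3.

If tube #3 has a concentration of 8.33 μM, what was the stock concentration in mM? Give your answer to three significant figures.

Step 1: 12-fold → factor 12
Step 2: 30 μL + 60 μL = 90 μL total → factor 90/30 = 3
Step 3: 30 μL + 270 μL = 300 μL total → factor 300/30 = 10
Overall dilution factor = 12 × 3 × 10 = 360
Stock = 8.33 μM × 360 = 2999 μM = 3.00 mM

3.00 mM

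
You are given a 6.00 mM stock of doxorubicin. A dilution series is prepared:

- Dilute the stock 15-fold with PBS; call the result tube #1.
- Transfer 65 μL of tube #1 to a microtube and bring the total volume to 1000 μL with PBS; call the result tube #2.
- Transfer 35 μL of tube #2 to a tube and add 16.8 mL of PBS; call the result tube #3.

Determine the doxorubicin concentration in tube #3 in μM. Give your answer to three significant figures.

Step 1: 15-fold → factor 15
Step 2: 65 μL brought to 1000 μL → factor 1000/65 = 15.385
Step 3: 35 μL + 16.8 mL = 16835 μL total → factor 16835/35 = 481
Overall dilution factor = 15 × 15.385 × 481 = 1.11 × 10^5
Final = 6.00 mM / 1.11 × 10^5 = 5.405 × 10^-5 mM = 0.0541 μM

0.0541 μM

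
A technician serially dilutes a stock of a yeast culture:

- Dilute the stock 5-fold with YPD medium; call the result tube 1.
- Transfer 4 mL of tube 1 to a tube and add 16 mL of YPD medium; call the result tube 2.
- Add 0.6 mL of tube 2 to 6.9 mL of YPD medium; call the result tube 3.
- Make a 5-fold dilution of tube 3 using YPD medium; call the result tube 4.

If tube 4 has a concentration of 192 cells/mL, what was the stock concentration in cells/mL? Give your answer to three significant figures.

Step 1: 5-fold → factor 5
Step 2: 4 mL + 16 mL = 20 mL total → factor 20/4 = 5
Step 3: 0.6 mL + 6.9 mL = 7.5 mL total → factor 7.5/0.6 = 12.5
Step 4: 5-fold → factor 5
Overall dilution factor = 5 × 5 × 12.5 × 5 = 1562.5
Stock = 192 cells/mL × 1562.5 = 3.00 × 10^5 cells/mL

3.00 × 10^5 cells/mL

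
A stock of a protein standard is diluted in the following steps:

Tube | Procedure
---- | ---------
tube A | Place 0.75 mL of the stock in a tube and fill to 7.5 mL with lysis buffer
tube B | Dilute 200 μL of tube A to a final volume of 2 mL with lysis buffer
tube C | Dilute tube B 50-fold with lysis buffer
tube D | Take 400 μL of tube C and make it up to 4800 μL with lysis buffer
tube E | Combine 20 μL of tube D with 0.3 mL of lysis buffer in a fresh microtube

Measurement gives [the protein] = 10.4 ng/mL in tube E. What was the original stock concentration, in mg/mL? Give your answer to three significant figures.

9.98 mg/mL

Step 1: 0.75 mL brought to 7.5 mL → factor 7.5/0.75 = 10
Step 2: 200 μL brought to 2 mL → factor 2000/200 = 10
Step 3: 50-fold → factor 50
Step 4: 400 μL brought to 4800 μL → factor 4800/400 = 12
Step 5: 20 μL + 0.3 mL = 320 μL total → factor 320/20 = 16
Overall dilution factor = 10 × 10 × 50 × 12 × 16 = 9.6 × 10^5
Stock = 10.4 ng/mL × 9.6 × 10^5 = 9.984 × 10^6 ng/mL = 9.98 mg/mL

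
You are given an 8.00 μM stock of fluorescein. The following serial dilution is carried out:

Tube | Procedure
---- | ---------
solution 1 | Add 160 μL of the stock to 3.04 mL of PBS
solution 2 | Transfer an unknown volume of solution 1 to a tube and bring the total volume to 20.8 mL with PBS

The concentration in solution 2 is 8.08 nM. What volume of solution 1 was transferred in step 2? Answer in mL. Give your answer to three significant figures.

0.420 mL

Step 1: 160 μL + 3.04 mL = 3200 μL total → factor 3200/160 = 20
Step 2: v brought to 20.8 mL → factor = 20.8 mL/v
Product of known-step factors = 20
Overall factor = 8.00 μM / (8.08 nM) = 990.1
Step-2 factor = 990.1 / 20 = 49.505
v = 20.8 mL / 49.505 = 0.420 mL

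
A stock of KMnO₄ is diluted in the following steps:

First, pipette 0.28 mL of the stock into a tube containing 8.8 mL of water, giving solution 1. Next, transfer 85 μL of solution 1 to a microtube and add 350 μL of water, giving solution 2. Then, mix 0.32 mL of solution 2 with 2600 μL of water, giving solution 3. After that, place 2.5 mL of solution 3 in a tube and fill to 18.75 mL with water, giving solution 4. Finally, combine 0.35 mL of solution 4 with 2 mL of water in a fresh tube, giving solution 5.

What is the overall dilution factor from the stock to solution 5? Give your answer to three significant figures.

7.63 × 10^4

Step 1: 0.28 mL + 8.8 mL = 9.08 mL total → factor 9.08/0.28 = 32.429
Step 2: 85 μL + 350 μL = 435 μL total → factor 435/85 = 5.1176
Step 3: 0.32 mL + 2600 μL = 2.92 mL total → factor 2.92/0.32 = 9.125
Step 4: 2.5 mL brought to 18.75 mL → factor 18.75/2.5 = 7.5
Step 5: 0.35 mL + 2 mL = 2.35 mL total → factor 2.35/0.35 = 6.7143
Overall dilution factor = 32.429 × 5.1176 × 9.125 × 7.5 × 6.7143 = 76259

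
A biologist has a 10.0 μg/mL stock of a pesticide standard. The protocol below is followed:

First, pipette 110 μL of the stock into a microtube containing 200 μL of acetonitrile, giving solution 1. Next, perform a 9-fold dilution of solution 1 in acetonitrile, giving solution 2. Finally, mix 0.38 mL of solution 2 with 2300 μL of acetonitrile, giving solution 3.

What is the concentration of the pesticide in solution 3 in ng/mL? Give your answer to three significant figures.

55.9 ng/mL

Step 1: 110 μL + 200 μL = 310 μL total → factor 310/110 = 2.8182
Step 2: 9-fold → factor 9
Step 3: 0.38 mL + 2300 μL = 2.68 mL total → factor 2.68/0.38 = 7.0526
Overall dilution factor = 2.8182 × 9 × 7.0526 = 178.88
Final = 10.0 μg/mL / 178.88 = 0.05590 μg/mL = 55.9 ng/mL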